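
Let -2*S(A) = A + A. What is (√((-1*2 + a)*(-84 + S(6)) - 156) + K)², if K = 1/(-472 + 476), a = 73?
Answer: -104735/16 + I*√6546/2 ≈ -6545.9 + 40.454*I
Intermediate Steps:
K = ¼ (K = 1/4 = ¼ ≈ 0.25000)
S(A) = -A (S(A) = -(A + A)/2 = -A)
(√((-1*2 + a)*(-84 + S(6)) - 156) + K)² = (√((-1*2 + 73)*(-84 - 1*6) - 156) + ¼)² = (√((-2 + 73)*(-84 - 6) - 156) + ¼)² = (√(71*(-90) - 156) + ¼)² = (√(-6390 - 156) + ¼)² = (√(-6546) + ¼)² = (I*√6546 + ¼)² = (¼ + I*√6546)²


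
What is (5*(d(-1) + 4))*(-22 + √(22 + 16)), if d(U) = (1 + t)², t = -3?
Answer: -880 + 40*√38 ≈ -633.42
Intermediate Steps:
d(U) = 4 (d(U) = (1 - 3)² = (-2)² = 4)
(5*(d(-1) + 4))*(-22 + √(22 + 16)) = (5*(4 + 4))*(-22 + √(22 + 16)) = (5*8)*(-22 + √38) = 40*(-22 + √38) = -880 + 40*√38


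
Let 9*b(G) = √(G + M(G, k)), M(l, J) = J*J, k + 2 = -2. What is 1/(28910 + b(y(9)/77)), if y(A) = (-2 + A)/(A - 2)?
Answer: 20034630/579201153163 - 3*√10549/579201153163 ≈ 3.4590e-5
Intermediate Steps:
k = -4 (k = -2 - 2 = -4)
M(l, J) = J²
y(A) = 1 (y(A) = (-2 + A)/(-2 + A) = 1)
b(G) = √(16 + G)/9 (b(G) = √(G + (-4)²)/9 = √(G + 16)/9 = √(16 + G)/9)
1/(28910 + b(y(9)/77)) = 1/(28910 + √(16 + 1/77)/9) = 1/(28910 + √(1233/77)/9) = 1/(28910 + (3*√10549/77)/9) = 1/(28910 + √10549/231)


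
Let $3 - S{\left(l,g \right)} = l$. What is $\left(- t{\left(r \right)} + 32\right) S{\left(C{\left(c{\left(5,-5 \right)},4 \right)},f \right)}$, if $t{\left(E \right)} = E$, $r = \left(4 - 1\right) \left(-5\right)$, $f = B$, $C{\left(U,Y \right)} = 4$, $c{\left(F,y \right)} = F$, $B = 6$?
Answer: $-47$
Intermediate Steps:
$f = 6$
$S{\left(l,g \right)} = 3 - l$
$r = -15$ ($r = 3 \left(-5\right) = -15$)
$\left(- t{\left(r \right)} + 32\right) S{\left(C{\left(c{\left(5,-5 \right)},4 \right)},f \right)} = \left(\left(-1\right) \left(-15\right) + 32\right) \left(3 - 4\right) = \left(15 + 32\right) \left(3 - 4\right) = 47 \left(-1\right) = -47$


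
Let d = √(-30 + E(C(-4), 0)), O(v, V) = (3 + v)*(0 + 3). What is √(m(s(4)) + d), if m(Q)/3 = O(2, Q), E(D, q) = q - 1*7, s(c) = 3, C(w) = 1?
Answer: √(45 + I*√37) ≈ 6.7234 + 0.45235*I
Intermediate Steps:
O(v, V) = 9 + 3*v (O(v, V) = (3 + v)*3 = 9 + 3*v)
E(D, q) = -7 + q (E(D, q) = q - 7 = -7 + q)
m(Q) = 45 (m(Q) = 3*(9 + 3*2) = 3*(9 + 6) = 3*15 = 45)
d = I*√37 (d = √(-30 + (-7 + 0)) = √(-30 - 7) = √(-37) = I*√37 ≈ 6.0828*I)
√(m(s(4)) + d) = √(45 + I*√37)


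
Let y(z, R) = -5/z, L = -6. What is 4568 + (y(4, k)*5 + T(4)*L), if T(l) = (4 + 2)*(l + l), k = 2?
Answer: 17095/4 ≈ 4273.8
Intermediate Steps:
T(l) = 12*l (T(l) = 6*(2*l) = 12*l)
4568 + (y(4, k)*5 + T(4)*L) = 4568 + (-5/4*5 + (12*4)*(-6)) = 4568 + (-5*¼*5 + 48*(-6)) = 4568 + (-5/4*5 - 288) = 4568 + (-25/4 - 288) = 4568 - 1177/4 = 17095/4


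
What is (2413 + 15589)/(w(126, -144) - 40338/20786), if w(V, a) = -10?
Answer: -187094786/124099 ≈ -1507.6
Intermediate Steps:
(2413 + 15589)/(w(126, -144) - 40338/20786) = (2413 + 15589)/(-10 - 40338/20786) = 18002/(-10 - 40338*1/20786) = 18002/(-10 - 20169/10393) = 18002/(-124099/10393) = 18002*(-10393/124099) = -187094786/124099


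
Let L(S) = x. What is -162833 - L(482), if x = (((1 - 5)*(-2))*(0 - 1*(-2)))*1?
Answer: -162849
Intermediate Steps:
x = 16 (x = ((-4*(-2))*(0 + 2))*1 = (8*2)*1 = 16*1 = 16)
L(S) = 16
-162833 - L(482) = -162833 - 1*16 = -162833 - 16 = -162849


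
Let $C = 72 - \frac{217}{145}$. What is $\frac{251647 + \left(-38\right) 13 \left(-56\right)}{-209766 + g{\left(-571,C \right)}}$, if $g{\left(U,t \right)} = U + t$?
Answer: $- \frac{40500095}{30488642} \approx -1.3284$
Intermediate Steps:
$C = \frac{10223}{145}$ ($C = 72 - 217 \cdot \frac{1}{145} = 72 - \frac{217}{145} = \frac{10223}{145} \approx 70.503$)
$\frac{251647 + \left(-38\right) 13 \left(-56\right)}{-209766 + g{\left(-571,C \right)}} = \frac{251647 + \left(-38\right) 13 \left(-56\right)}{-209766 + \left(-571 + \frac{10223}{145}\right)} = \frac{251647 - -27664}{-209766 - \frac{72572}{145}} = \frac{251647 + 27664}{- \frac{30488642}{145}} = 279311 \left(- \frac{145}{30488642}\right) = - \frac{40500095}{30488642}$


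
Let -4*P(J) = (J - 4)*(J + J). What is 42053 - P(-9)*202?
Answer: 53870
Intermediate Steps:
P(J) = -J*(-4 + J)/2 (P(J) = -(J - 4)*(J + J)/4 = -(-4 + J)*2*J/4 = -J*(-4 + J)/2)
42053 - P(-9)*202 = 42053 - (1/2)*(-9)*(4 - 1*(-9))*202 = 42053 - (1/2)*(-9)*(4 + 9)*202 = 42053 - (1/2)*(-9)*13*202 = 42053 - (-117)*202/2 = 42053 - 1*(-11817) = 42053 + 11817 = 53870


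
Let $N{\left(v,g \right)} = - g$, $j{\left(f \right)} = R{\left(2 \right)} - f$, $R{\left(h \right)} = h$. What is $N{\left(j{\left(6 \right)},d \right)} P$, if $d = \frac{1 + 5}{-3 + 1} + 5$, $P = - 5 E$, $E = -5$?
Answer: $-50$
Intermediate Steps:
$P = 25$ ($P = \left(-5\right) \left(-5\right) = 25$)
$j{\left(f \right)} = 2 - f$
$d = 2$ ($d = \frac{6}{-2} + 5 = 6 \left(- \frac{1}{2}\right) + 5 = -3 + 5 = 2$)
$N{\left(j{\left(6 \right)},d \right)} P = \left(-1\right) 2 \cdot 25 = \left(-2\right) 25 = -50$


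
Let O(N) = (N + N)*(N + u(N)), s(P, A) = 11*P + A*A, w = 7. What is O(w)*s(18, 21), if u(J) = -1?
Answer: 53676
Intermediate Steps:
s(P, A) = A² + 11*P (s(P, A) = 11*P + A² = A² + 11*P)
O(N) = 2*N*(-1 + N) (O(N) = (N + N)*(N - 1) = (2*N)*(-1 + N) = 2*N*(-1 + N))
O(w)*s(18, 21) = (2*7*(-1 + 7))*(21² + 11*18) = (2*7*6)*(441 + 198) = 84*639 = 53676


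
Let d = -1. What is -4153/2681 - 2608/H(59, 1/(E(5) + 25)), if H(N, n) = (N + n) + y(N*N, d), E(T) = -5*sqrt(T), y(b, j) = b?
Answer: -38398702246353/16799084339681 + 13040*sqrt(5)/6265977001 ≈ -2.2858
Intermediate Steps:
H(N, n) = N + n + N**2 (H(N, n) = (N + n) + N*N = (N + n) + N**2 = N + n + N**2)
-4153/2681 - 2608/H(59, 1/(E(5) + 25)) = -4153/2681 - 2608/(59 + 1/(-5*sqrt(5) + 25) + 59**2) = -4153*1/2681 - 2608/(59 + 1/(25 - 5*sqrt(5)) + 3481) = -4153/2681 - 2608/(3540 + 1/(25 - 5*sqrt(5)))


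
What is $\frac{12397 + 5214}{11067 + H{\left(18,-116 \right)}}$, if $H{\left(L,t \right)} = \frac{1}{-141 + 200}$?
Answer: $\frac{1039049}{652954} \approx 1.5913$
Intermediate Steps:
$H{\left(L,t \right)} = \frac{1}{59}$
$\frac{12397 + 5214}{11067 + H{\left(18,-116 \right)}} = \frac{12397 + 5214}{11067 + \frac{1}{59}} = \frac{17611}{\frac{652954}{59}} = 17611 \cdot \frac{59}{652954} = \frac{1039049}{652954}$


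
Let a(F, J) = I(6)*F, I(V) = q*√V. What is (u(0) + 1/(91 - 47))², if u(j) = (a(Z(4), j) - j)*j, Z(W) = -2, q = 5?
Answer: 1/1936 ≈ 0.00051653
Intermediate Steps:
I(V) = 5*√V
a(F, J) = 5*F*√6 (a(F, J) = (5*√6)*F = 5*F*√6)
u(j) = j*(-j - 10*√6) (u(j) = (5*(-2)*√6 - j)*j = (-10*√6 - j)*j = (-j - 10*√6)*j = j*(-j - 10*√6))
(u(0) + 1/(91 - 47))² = (-1*0*(0 + 10*√6) + 1/(91 - 47))² = (-1*0*10*√6 + 1/44)² = (0 + 1/44)² = (1/44)² = 1/1936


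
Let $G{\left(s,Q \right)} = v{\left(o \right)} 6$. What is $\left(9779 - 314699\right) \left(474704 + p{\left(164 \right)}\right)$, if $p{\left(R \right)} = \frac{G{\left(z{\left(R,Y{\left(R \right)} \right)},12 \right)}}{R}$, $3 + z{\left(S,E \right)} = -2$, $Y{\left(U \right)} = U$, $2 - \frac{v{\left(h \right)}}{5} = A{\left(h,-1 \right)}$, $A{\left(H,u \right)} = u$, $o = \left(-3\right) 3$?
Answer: $- \frac{5934623351580}{41} \approx -1.4475 \cdot 10^{11}$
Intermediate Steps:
$o = -9$
$v{\left(h \right)} = 15$ ($v{\left(h \right)} = 10 - -5 = 10 + 5 = 15$)
$z{\left(S,E \right)} = -5$ ($z{\left(S,E \right)} = -3 - 2 = -5$)
$G{\left(s,Q \right)} = 90$ ($G{\left(s,Q \right)} = 15 \cdot 6 = 90$)
$p{\left(R \right)} = \frac{90}{R}$
$\left(9779 - 314699\right) \left(474704 + p{\left(164 \right)}\right) = \left(9779 - 314699\right) \left(474704 + \frac{90}{164}\right) = - 304920 \left(474704 + 90 \cdot \frac{1}{164}\right) = - 304920 \left(474704 + \frac{45}{82}\right) = \left(-304920\right) \frac{38925773}{82} = - \frac{5934623351580}{41}$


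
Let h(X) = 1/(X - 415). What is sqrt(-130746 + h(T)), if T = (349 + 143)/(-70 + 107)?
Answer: I*sqrt(28882938461605)/14863 ≈ 361.59*I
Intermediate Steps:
T = 492/37 ≈ 13.297
h(X) = 1/(-415 + X)
sqrt(-130746 + h(T)) = sqrt(-130746 + 1/(-415 + 492/37)) = sqrt(-130746 + 1/(-14863/37)) = sqrt(-130746 - 37/14863) = sqrt(-1943277835/14863) = I*sqrt(28882938461605)/14863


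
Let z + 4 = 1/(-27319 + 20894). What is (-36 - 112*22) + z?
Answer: -16088201/6425 ≈ -2504.0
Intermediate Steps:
z = -25701/6425 (z = -4 + 1/(-27319 + 20894) = -4 + 1/(-6425) = -4 - 1/6425 = -25701/6425 ≈ -4.0002)
(-36 - 112*22) + z = (-36 - 112*22) - 25701/6425 = (-36 - 2464) - 25701/6425 = -2500 - 25701/6425 = -16088201/6425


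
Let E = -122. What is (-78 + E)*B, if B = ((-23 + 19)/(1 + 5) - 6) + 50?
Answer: -26000/3 ≈ -8666.7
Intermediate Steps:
B = 130/3 (B = (-4/6 - 6) + 50 = (-4*⅙ - 6) + 50 = (-⅔ - 6) + 50 = -20/3 + 50 = 130/3 ≈ 43.333)
(-78 + E)*B = (-78 - 122)*(130/3) = -200*130/3 = -26000/3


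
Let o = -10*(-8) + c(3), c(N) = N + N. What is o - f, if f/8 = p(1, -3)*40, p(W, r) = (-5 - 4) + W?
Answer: 2646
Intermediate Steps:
c(N) = 2*N
p(W, r) = -9 + W
o = 86 (o = -10*(-8) + 2*3 = 80 + 6 = 86)
f = -2560 (f = 8*((-9 + 1)*40) = 8*(-8*40) = 8*(-320) = -2560)
o - f = 86 - 1*(-2560) = 86 + 2560 = 2646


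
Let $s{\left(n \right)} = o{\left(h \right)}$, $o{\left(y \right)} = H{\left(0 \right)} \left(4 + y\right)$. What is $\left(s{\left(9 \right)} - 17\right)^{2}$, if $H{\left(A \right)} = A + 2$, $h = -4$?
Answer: $289$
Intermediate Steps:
$H{\left(A \right)} = 2 + A$
$o{\left(y \right)} = 8 + 2 y$ ($o{\left(y \right)} = \left(2 + 0\right) \left(4 + y\right) = 2 \left(4 + y\right) = 8 + 2 y$)
$s{\left(n \right)} = 0$ ($s{\left(n \right)} = 8 + 2 \left(-4\right) = 8 - 8 = 0$)
$\left(s{\left(9 \right)} - 17\right)^{2} = \left(0 - 17\right)^{2} = \left(-17\right)^{2} = 289$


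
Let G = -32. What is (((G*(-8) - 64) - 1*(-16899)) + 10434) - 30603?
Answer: -3078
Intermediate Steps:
(((G*(-8) - 64) - 1*(-16899)) + 10434) - 30603 = (((-32*(-8) - 64) - 1*(-16899)) + 10434) - 30603 = (((256 - 64) + 16899) + 10434) - 30603 = ((192 + 16899) + 10434) - 30603 = (17091 + 10434) - 30603 = 27525 - 30603 = -3078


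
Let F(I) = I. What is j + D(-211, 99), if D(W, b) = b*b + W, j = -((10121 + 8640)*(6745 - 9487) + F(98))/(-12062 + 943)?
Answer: 55188646/11119 ≈ 4963.5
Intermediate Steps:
j = -51442564/11119 (j = -((10121 + 8640)*(6745 - 9487) + 98)/(-12062 + 943) = -(18761*(-2742) + 98)/(-11119) = -(-51442662 + 98)*(-1)/11119 = -(-51442564)*(-1)/11119 = -1*51442564/11119 = -51442564/11119 ≈ -4626.5)
D(W, b) = W + b² (D(W, b) = b² + W = W + b²)
j + D(-211, 99) = -51442564/11119 + (-211 + 99²) = -51442564/11119 + (-211 + 9801) = -51442564/11119 + 9590 = 55188646/11119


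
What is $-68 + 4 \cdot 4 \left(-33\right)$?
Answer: $-596$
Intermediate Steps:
$-68 + 4 \cdot 4 \left(-33\right) = -68 + 16 \left(-33\right) = -68 - 528 = -596$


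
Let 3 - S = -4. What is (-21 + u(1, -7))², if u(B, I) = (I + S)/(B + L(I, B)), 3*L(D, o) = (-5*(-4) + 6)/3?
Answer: 441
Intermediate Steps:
S = 7 (S = 3 - 1*(-4) = 3 + 4 = 7)
L(D, o) = 26/9 (L(D, o) = ((-5*(-4) + 6)/3)/3 = ((20 + 6)*(⅓))/3 = (26*(⅓))/3 = (⅓)*(26/3) = 26/9)
u(B, I) = (7 + I)/(26/9 + B) (u(B, I) = (I + 7)/(B + 26/9) = (7 + I)/(26/9 + B))
(-21 + u(1, -7))² = (-21 + 9*(7 - 7)/(26 + 9*1))² = (-21 + 9*0/(26 + 9))² = (-21 + 9*0/35)² = (-21 + 9*(1/35)*0)² = (-21 + 0)² = (-21)² = 441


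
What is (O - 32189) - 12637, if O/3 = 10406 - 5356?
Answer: -29676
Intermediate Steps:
O = 15150 (O = 3*(10406 - 5356) = 3*5050 = 15150)
(O - 32189) - 12637 = (15150 - 32189) - 12637 = -17039 - 12637 = -29676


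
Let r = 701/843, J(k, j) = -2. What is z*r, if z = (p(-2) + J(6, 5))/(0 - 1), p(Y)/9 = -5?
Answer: 32947/843 ≈ 39.083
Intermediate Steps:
p(Y) = -45 (p(Y) = 9*(-5) = -45)
z = 47 (z = (-45 - 2)/(0 - 1) = -47/(-1) = -47*(-1) = 47)
r = 701/843 (r = 701*(1/843) = 701/843 ≈ 0.83155)
z*r = 47*(701/843) = 32947/843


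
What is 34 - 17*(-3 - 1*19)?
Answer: 408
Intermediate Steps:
34 - 17*(-3 - 1*19) = 34 - 17*(-3 - 19) = 34 - 17*(-22) = 34 + 374 = 408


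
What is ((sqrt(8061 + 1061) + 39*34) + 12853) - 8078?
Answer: 6101 + sqrt(9122) ≈ 6196.5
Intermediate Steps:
((sqrt(8061 + 1061) + 39*34) + 12853) - 8078 = ((sqrt(9122) + 1326) + 12853) - 8078 = ((1326 + sqrt(9122)) + 12853) - 8078 = (14179 + sqrt(9122)) - 8078 = 6101 + sqrt(9122)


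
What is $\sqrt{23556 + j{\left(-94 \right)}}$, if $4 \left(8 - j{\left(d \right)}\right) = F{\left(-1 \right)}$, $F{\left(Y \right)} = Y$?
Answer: $\frac{3 \sqrt{10473}}{2} \approx 153.51$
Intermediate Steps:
$j{\left(d \right)} = \frac{33}{4}$ ($j{\left(d \right)} = 8 - - \frac{1}{4} = 8 + \frac{1}{4} = \frac{33}{4}$)
$\sqrt{23556 + j{\left(-94 \right)}} = \sqrt{23556 + \frac{33}{4}} = \sqrt{\frac{94257}{4}} = \frac{3 \sqrt{10473}}{2}$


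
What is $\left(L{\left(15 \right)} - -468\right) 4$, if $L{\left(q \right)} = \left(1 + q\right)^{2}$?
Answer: $2896$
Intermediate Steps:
$\left(L{\left(15 \right)} - -468\right) 4 = \left(\left(1 + 15\right)^{2} - -468\right) 4 = \left(16^{2} + 468\right) 4 = \left(256 + 468\right) 4 = 724 \cdot 4 = 2896$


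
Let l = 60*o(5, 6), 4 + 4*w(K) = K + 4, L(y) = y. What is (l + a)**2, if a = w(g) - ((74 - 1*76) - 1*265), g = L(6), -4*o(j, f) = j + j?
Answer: 56169/4 ≈ 14042.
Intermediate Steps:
o(j, f) = -j/2 (o(j, f) = -(j + j)/4 = -j/2)
g = 6
w(K) = K/4 (w(K) = -1 + (K + 4)/4 = -1 + (4 + K)/4 = -1 + (1 + K/4) = K/4)
l = -150 (l = 60*(-1/2*5) = 60*(-5/2) = -150)
a = 537/2 (a = (1/4)*6 - ((74 - 1*76) - 1*265) = 3/2 - ((74 - 76) - 265) = 3/2 - (-2 - 265) = 3/2 - 1*(-267) = 3/2 + 267 = 537/2 ≈ 268.50)
(l + a)**2 = (-150 + 537/2)**2 = (237/2)**2 = 56169/4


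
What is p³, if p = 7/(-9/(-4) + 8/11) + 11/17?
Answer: 297676210733/11044871083 ≈ 26.952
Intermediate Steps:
p = 6677/2227 (p = 7/(-9*(-¼) + 8*(1/11)) + 11*(1/17) = 7/(9/4 + 8/11) + 11/17 = 7/(131/44) + 11/17 = 7*(44/131) + 11/17 = 308/131 + 11/17 = 6677/2227 ≈ 2.9982)
p³ = (6677/2227)³ = 297676210733/11044871083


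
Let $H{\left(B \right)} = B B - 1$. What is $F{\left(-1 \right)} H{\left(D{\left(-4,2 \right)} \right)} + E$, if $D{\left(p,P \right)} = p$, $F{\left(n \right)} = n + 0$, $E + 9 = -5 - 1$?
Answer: $-30$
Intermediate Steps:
$E = -15$ ($E = -9 - 6 = -15$)
$F{\left(n \right)} = n$
$H{\left(B \right)} = -1 + B^{2}$ ($H{\left(B \right)} = B^{2} - 1 = -1 + B^{2}$)
$F{\left(-1 \right)} H{\left(D{\left(-4,2 \right)} \right)} + E = - (-1 + \left(-4\right)^{2}) - 15 = - (-1 + 16) - 15 = \left(-1\right) 15 - 15 = -15 - 15 = -30$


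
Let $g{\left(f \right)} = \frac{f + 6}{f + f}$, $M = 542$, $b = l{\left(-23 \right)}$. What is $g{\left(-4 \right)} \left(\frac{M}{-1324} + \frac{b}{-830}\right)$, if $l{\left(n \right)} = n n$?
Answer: $\frac{71891}{274730} \approx 0.26168$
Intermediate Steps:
$l{\left(n \right)} = n^{2}$
$b = 529$ ($b = \left(-23\right)^{2} = 529$)
$g{\left(f \right)} = \frac{6 + f}{2 f}$
$g{\left(-4 \right)} \left(\frac{M}{-1324} + \frac{b}{-830}\right) = \frac{6 - 4}{2 \left(-4\right)} \left(\frac{542}{-1324} + \frac{529}{-830}\right) = \frac{1}{2} \left(- \frac{1}{4}\right) 2 \left(542 \left(- \frac{1}{1324}\right) + 529 \left(- \frac{1}{830}\right)\right) = - \frac{- \frac{271}{662} - \frac{529}{830}}{4} = \left(- \frac{1}{4}\right) \left(- \frac{143782}{137365}\right) = \frac{71891}{274730}$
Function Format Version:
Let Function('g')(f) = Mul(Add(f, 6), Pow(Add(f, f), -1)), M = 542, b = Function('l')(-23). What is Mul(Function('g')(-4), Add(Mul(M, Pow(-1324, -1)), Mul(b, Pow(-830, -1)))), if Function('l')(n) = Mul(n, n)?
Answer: Rational(71891, 274730) ≈ 0.26168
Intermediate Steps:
Function('l')(n) = Pow(n, 2)
b = 529 (b = Pow(-23, 2) = 529)
Function('g')(f) = Mul(Rational(1, 2), Pow(f, -1), Add(6, f)) (Function('g')(f) = Mul(Add(6, f), Pow(Mul(2, f), -1)) = Mul(Add(6, f), Mul(Rational(1, 2), Pow(f, -1))) = Mul(Rational(1, 2), Pow(f, -1), Add(6, f)))
Mul(Function('g')(-4), Add(Mul(M, Pow(-1324, -1)), Mul(b, Pow(-830, -1)))) = Mul(Mul(Rational(1, 2), Pow(-4, -1), Add(6, -4)), Add(Mul(542, Pow(-1324, -1)), Mul(529, Pow(-830, -1)))) = Mul(Mul(Rational(1, 2), Rational(-1, 4), 2), Add(Mul(542, Rational(-1, 1324)), Mul(529, Rational(-1, 830)))) = Mul(Rational(-1, 4), Add(Rational(-271, 662), Rational(-529, 830))) = Mul(Rational(-1, 4), Rational(-143782, 137365)) = Rational(71891, 274730)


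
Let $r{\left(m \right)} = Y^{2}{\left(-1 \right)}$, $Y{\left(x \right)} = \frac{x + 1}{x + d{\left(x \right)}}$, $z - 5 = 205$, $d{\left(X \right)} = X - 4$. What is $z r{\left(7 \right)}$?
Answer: $0$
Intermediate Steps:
$d{\left(X \right)} = -4 + X$
$z = 210$ ($z = 5 + 205 = 210$)
$Y{\left(x \right)} = \frac{1 + x}{-4 + 2 x}$ ($Y{\left(x \right)} = \frac{x + 1}{x + \left(-4 + x\right)} = \frac{1 + x}{-4 + 2 x}$)
$r{\left(m \right)} = 0$ ($r{\left(m \right)} = \left(\frac{1 - 1}{2 \left(-2 - 1\right)}\right)^{2} = \left(\frac{1}{2} \frac{1}{-3} \cdot 0\right)^{2} = \left(\frac{1}{2} \left(- \frac{1}{3}\right) 0\right)^{2} = 0^{2} = 0$)
$z r{\left(7 \right)} = 210 \cdot 0 = 0$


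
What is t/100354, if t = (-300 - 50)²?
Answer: 61250/50177 ≈ 1.2207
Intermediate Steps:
t = 122500 (t = (-350)² = 122500)
t/100354 = 122500/100354 = 122500*(1/100354) = 61250/50177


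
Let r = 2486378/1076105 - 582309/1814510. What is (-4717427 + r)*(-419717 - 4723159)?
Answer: 4737236574751052481151314/195260328355 ≈ 2.4261e+13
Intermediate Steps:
r = 776986423667/390520656710 (r = 2486378*(1/1076105) - 582309*1/1814510 = 2486378/1076105 - 582309/1814510 = 776986423667/390520656710 ≈ 1.9896)
(-4717427 + r)*(-419717 - 4723159) = (-4717427 + 776986423667/390520656710)*(-419717 - 4723159) = -1842251913035061503/390520656710*(-5142876) = 4737236574751052481151314/195260328355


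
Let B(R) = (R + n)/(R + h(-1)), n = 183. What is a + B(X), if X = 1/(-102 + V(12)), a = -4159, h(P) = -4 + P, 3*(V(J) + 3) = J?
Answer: -1061468/253 ≈ -4195.5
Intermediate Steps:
V(J) = -3 + J/3
X = -1/101 (X = 1/(-102 + (-3 + (1/3)*12)) = 1/(-102 + (-3 + 4)) = 1/(-102 + 1) = 1/(-101) = -1/101 ≈ -0.0099010)
B(R) = (183 + R)/(-5 + R) (B(R) = (R + 183)/(R + (-4 - 1)) = (183 + R)/(R - 5) = (183 + R)/(-5 + R))
a + B(X) = -4159 + (183 - 1/101)/(-5 - 1/101) = -4159 + (18482/101)/(-506/101) = -4159 - 101/506*18482/101 = -4159 - 9241/253 = -1061468/253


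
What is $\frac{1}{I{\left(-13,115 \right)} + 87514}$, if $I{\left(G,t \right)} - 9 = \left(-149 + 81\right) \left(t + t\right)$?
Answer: $\frac{1}{71883} \approx 1.3911 \cdot 10^{-5}$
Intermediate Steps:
$I{\left(G,t \right)} = 9 - 136 t$ ($I{\left(G,t \right)} = 9 + \left(-149 + 81\right) \left(t + t\right) = 9 - 68 \cdot 2 t = 9 - 136 t$)
$\frac{1}{I{\left(-13,115 \right)} + 87514} = \frac{1}{\left(9 - 15640\right) + 87514} = \frac{1}{-15631 + 87514} = \frac{1}{71883}$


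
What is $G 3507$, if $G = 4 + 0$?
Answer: $14028$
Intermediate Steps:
$G = 4$
$G 3507 = 4 \cdot 3507 = 14028$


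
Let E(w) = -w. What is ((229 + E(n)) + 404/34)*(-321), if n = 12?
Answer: -1249011/17 ≈ -73471.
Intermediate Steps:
((229 + E(n)) + 404/34)*(-321) = ((229 - 1*12) + 404/34)*(-321) = ((229 - 12) + 404*(1/34))*(-321) = (217 + 202/17)*(-321) = (3891/17)*(-321) = -1249011/17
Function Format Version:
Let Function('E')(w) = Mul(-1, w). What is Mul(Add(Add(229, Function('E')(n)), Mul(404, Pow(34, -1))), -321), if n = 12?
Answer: Rational(-1249011, 17) ≈ -73471.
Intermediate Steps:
Mul(Add(Add(229, Function('E')(n)), Mul(404, Pow(34, -1))), -321) = Mul(Add(Add(229, Mul(-1, 12)), Mul(404, Pow(34, -1))), -321) = Mul(Add(Add(229, -12), Mul(404, Rational(1, 34))), -321) = Mul(Add(217, Rational(202, 17)), -321) = Mul(Rational(3891, 17), -321) = Rational(-1249011, 17)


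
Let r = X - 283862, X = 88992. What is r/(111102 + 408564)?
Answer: -97435/259833 ≈ -0.37499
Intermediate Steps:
r = -194870 (r = 88992 - 283862 = -194870)
r/(111102 + 408564) = -194870/(111102 + 408564) = -194870/519666 = -194870*1/519666 = -97435/259833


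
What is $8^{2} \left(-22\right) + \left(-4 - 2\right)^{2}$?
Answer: $-1372$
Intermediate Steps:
$8^{2} \left(-22\right) + \left(-4 - 2\right)^{2} = 64 \left(-22\right) + \left(-6\right)^{2} = -1408 + 36 = -1372$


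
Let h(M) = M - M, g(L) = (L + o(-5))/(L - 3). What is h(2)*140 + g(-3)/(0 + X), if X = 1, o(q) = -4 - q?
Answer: ⅓ ≈ 0.33333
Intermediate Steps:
g(L) = (1 + L)/(-3 + L) (g(L) = (L + (-4 - 1*(-5)))/(L - 3) = (L + (-4 + 5))/(-3 + L) = (L + 1)/(-3 + L) = (1 + L)/(-3 + L))
h(M) = 0
h(2)*140 + g(-3)/(0 + X) = 0*140 + ((1 - 3)/(-3 - 3))/(0 + 1) = 0 + (-2/(-6))/1 = 0 + 1*(-⅙*(-2)) = 0 + 1*(⅓) = 0 + ⅓ = ⅓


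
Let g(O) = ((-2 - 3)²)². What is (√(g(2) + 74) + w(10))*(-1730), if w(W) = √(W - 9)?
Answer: -1730 - 1730*√699 ≈ -47469.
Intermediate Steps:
w(W) = √(-9 + W)
g(O) = 625 (g(O) = ((-5)²)² = 25² = 625)
(√(g(2) + 74) + w(10))*(-1730) = (√(625 + 74) + √(-9 + 10))*(-1730) = (√699 + √1)*(-1730) = (√699 + 1)*(-1730) = (1 + √699)*(-1730) = -1730 - 1730*√699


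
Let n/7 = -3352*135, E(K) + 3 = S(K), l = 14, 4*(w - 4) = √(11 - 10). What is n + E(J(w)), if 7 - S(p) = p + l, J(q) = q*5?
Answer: -12670685/4 ≈ -3.1677e+6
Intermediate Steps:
w = 17/4 (w = 4 + √(11 - 10)/4 = 4 + √1/4 = 4 + (¼)*1 = 4 + ¼ = 17/4 ≈ 4.2500)
J(q) = 5*q
S(p) = -7 - p (S(p) = 7 - (p + 14) = 7 - (14 + p) = 7 + (-14 - p) = -7 - p)
E(K) = -10 - K (E(K) = -3 + (-7 - K) = -10 - K)
n = -3167640 (n = 7*(-3352*135) = 7*(-452520) = -3167640)
n + E(J(w)) = -3167640 + (-10 - 5*17/4) = -3167640 + (-10 - 1*85/4) = -3167640 + (-10 - 85/4) = -3167640 - 125/4 = -12670685/4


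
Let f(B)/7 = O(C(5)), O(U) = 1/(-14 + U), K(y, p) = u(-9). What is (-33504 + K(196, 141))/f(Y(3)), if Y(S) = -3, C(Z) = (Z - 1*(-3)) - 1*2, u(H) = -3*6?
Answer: 268176/7 ≈ 38311.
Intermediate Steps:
u(H) = -18
C(Z) = 1 + Z (C(Z) = (Z + 3) - 2 = (3 + Z) - 2 = 1 + Z)
K(y, p) = -18
f(B) = -7/8 (f(B) = 7/(-14 + (1 + 5)) = 7/(-14 + 6) = 7/(-8) = 7*(-⅛) = -7/8)
(-33504 + K(196, 141))/f(Y(3)) = (-33504 - 18)/(-7/8) = -33522*(-8/7) = 268176/7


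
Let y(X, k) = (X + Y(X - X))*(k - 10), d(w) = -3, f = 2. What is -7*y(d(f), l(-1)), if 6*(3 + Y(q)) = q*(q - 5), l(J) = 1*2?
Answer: -336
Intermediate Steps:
l(J) = 2
Y(q) = -3 + q*(-5 + q)/6 (Y(q) = -3 + (q*(q - 5))/6 = -3 + (q*(-5 + q))/6 = -3 + q*(-5 + q)/6)
y(X, k) = (-10 + k)*(-3 + X) (y(X, k) = (X + (-3 - 5*(X - X)/6 + (X - X)**2/6))*(k - 10) = (X + (-3 - 5/6*0 + (1/6)*0**2))*(-10 + k) = (X + (-3 + 0 + (1/6)*0))*(-10 + k) = (X + (-3 + 0 + 0))*(-10 + k) = (X - 3)*(-10 + k) = (-3 + X)*(-10 + k) = (-10 + k)*(-3 + X))
-7*y(d(f), l(-1)) = -7*(30 - 10*(-3) - 3*2 - 3*2) = -7*(30 + 30 - 6 - 6) = -7*48 = -336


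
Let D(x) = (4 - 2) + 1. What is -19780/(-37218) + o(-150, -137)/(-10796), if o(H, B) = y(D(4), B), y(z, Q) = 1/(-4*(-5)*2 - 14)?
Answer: 2776064831/5223471864 ≈ 0.53146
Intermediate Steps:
D(x) = 3 (D(x) = 2 + 1 = 3)
y(z, Q) = 1/26 (y(z, Q) = 1/(20*2 - 14) = 1/(40 - 14) = 1/26)
o(H, B) = 1/26
-19780/(-37218) + o(-150, -137)/(-10796) = -19780/(-37218) + (1/26)/(-10796) = -19780*(-1/37218) + (1/26)*(-1/10796) = 9890/18609 - 1/280696 = 2776064831/5223471864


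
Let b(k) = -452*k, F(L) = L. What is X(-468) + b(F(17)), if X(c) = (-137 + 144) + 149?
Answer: -7528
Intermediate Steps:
X(c) = 156 (X(c) = 7 + 149 = 156)
X(-468) + b(F(17)) = 156 - 452*17 = 156 - 7684 = -7528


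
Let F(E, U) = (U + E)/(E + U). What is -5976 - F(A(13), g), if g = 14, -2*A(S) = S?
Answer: -5977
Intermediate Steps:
A(S) = -S/2
F(E, U) = 1 (F(E, U) = (E + U)/(E + U) = 1)
-5976 - F(A(13), g) = -5976 - 1*1 = -5976 - 1 = -5977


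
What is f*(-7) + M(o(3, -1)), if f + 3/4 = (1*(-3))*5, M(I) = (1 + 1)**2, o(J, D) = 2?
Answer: 457/4 ≈ 114.25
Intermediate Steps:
M(I) = 4 (M(I) = 2**2 = 4)
f = -63/4 (f = -3/4 + (1*(-3))*5 = -3/4 - 3*5 = -3/4 - 15 = -63/4 ≈ -15.750)
f*(-7) + M(o(3, -1)) = -63/4*(-7) + 4 = 441/4 + 4 = 457/4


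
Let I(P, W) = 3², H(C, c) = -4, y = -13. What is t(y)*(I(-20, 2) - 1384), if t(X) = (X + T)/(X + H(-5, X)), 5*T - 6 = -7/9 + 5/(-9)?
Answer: -49775/51 ≈ -975.98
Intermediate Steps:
T = 14/15 (T = 6/5 + (-7/9 + 5/(-9))/5 = 6/5 + (-7*⅑ + 5*(-⅑))/5 = 6/5 + (-7/9 - 5/9)/5 = 6/5 + (⅕)*(-4/3) = 6/5 - 4/15 = 14/15 ≈ 0.93333)
I(P, W) = 9
t(X) = (14/15 + X)/(-4 + X) (t(X) = (X + 14/15)/(X - 4) = (14/15 + X)/(-4 + X))
t(y)*(I(-20, 2) - 1384) = ((14/15 - 13)/(-4 - 13))*(9 - 1384) = (-181/15/(-17))*(-1375) = -1/17*(-181/15)*(-1375) = (181/255)*(-1375) = -49775/51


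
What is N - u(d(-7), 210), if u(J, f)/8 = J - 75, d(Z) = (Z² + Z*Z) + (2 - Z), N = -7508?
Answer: -7764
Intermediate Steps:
d(Z) = 2 - Z + 2*Z² (d(Z) = (Z² + Z²) + (2 - Z) = 2*Z² + (2 - Z) = 2 - Z + 2*Z²)
u(J, f) = -600 + 8*J (u(J, f) = 8*(J - 75) = 8*(-75 + J) = -600 + 8*J)
N - u(d(-7), 210) = -7508 - (-600 + 8*(2 - 1*(-7) + 2*(-7)²)) = -7508 - (-600 + 8*(2 + 7 + 2*49)) = -7508 - (-600 + 8*(2 + 7 + 98)) = -7508 - (-600 + 8*107) = -7508 - (-600 + 856) = -7508 - 1*256 = -7508 - 256 = -7764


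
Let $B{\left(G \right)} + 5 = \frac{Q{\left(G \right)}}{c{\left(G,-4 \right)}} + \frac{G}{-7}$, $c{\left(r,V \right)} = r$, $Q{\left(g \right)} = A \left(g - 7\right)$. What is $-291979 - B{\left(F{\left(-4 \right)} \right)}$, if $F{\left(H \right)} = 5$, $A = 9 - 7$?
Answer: $- \frac{10219037}{35} \approx -2.9197 \cdot 10^{5}$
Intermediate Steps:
$A = 2$
$Q{\left(g \right)} = -14 + 2 g$ ($Q{\left(g \right)} = 2 \left(g - 7\right) = 2 \left(-7 + g\right) = -14 + 2 g$)
$B{\left(G \right)} = -5 - \frac{G}{7} + \frac{-14 + 2 G}{G}$ ($B{\left(G \right)} = -5 + \left(\frac{-14 + 2 G}{G} + \frac{G}{-7}\right) = -5 + \left(\frac{-14 + 2 G}{G} + G \left(- \frac{1}{7}\right)\right) = -5 - \left(\frac{G}{7} - \frac{-14 + 2 G}{G}\right) = -5 - \frac{G}{7} + \frac{-14 + 2 G}{G}$)
$-291979 - B{\left(F{\left(-4 \right)} \right)} = -291979 - \left(-3 - \frac{14}{5} - \frac{5}{7}\right) = -291979 - - \frac{228}{35} = -291979 + \frac{228}{35} = - \frac{10219037}{35}$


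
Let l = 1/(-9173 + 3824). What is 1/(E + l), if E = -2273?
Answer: -5349/12158278 ≈ -0.00043995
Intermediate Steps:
l = -1/5349 (l = 1/(-5349) = -1/5349 ≈ -0.00018695)
1/(E + l) = 1/(-2273 - 1/5349) = 1/(-12158278/5349) = -5349/12158278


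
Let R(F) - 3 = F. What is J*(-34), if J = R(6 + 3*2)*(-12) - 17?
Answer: 6698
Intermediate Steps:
R(F) = 3 + F
J = -197 (J = (3 + (6 + 3*2))*(-12) - 17 = (3 + (6 + 6))*(-12) - 17 = (3 + 12)*(-12) - 17 = 15*(-12) - 17 = -180 - 17 = -197)
J*(-34) = -197*(-34) = 6698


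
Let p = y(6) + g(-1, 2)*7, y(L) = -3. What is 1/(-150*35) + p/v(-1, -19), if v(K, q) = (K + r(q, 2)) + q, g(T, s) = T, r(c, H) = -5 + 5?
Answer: 1312/2625 ≈ 0.49981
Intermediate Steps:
r(c, H) = 0
v(K, q) = K + q (v(K, q) = (K + 0) + q = K + q)
p = -10 (p = -3 - 1*7 = -3 - 7 = -10)
1/(-150*35) + p/v(-1, -19) = 1/(-150*35) - 10/(-1 - 19) = -1/150*1/35 - 10/(-20) = -1/5250 - 10*(-1/20) = -1/5250 + ½ = 1312/2625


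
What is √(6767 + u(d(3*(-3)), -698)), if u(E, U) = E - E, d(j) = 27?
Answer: √6767 ≈ 82.262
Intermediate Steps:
u(E, U) = 0
√(6767 + u(d(3*(-3)), -698)) = √(6767 + 0) = √6767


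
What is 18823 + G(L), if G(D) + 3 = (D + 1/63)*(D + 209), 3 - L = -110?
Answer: 496900/9 ≈ 55211.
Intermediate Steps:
L = 113 (L = 3 - 1*(-110) = 3 + 110 = 113)
G(D) = -3 + (209 + D)*(1/63 + D) (G(D) = -3 + (D + 1/63)*(D + 209) = -3 + (D + 1/63)*(209 + D) = -3 + (1/63 + D)*(209 + D) = -3 + (209 + D)*(1/63 + D))
18823 + G(L) = 18823 + (20/63 + 113² + (13168/63)*113) = 18823 + (20/63 + 12769 + 1487984/63) = 18823 + 327493/9 = 496900/9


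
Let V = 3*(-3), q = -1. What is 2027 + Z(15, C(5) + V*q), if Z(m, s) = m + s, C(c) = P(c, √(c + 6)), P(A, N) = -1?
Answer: 2050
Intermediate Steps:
V = -9
C(c) = -1
2027 + Z(15, C(5) + V*q) = 2027 + (15 + (-1 - 9*(-1))) = 2027 + (15 + (-1 + 9)) = 2027 + (15 + 8) = 2027 + 23 = 2050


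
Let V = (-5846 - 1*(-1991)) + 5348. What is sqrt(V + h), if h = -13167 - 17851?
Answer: 5*I*sqrt(1181) ≈ 171.83*I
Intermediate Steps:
h = -31018
V = 1493 (V = (-5846 + 1991) + 5348 = -3855 + 5348 = 1493)
sqrt(V + h) = sqrt(1493 - 31018) = sqrt(-29525) = 5*I*sqrt(1181)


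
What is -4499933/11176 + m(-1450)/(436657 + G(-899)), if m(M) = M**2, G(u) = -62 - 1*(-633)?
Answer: -44181799221/111055912 ≈ -397.83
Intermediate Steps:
G(u) = 571 (G(u) = -62 + 633 = 571)
-4499933/11176 + m(-1450)/(436657 + G(-899)) = -4499933/11176 + (-1450)**2/(436657 + 571) = -4499933*1/11176 + 2102500/437228 = -4499933/11176 + 2102500*(1/437228) = -4499933/11176 + 525625/109307 = -44181799221/111055912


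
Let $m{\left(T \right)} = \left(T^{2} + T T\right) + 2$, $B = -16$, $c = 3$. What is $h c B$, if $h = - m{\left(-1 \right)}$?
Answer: $192$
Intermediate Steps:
$m{\left(T \right)} = 2 + 2 T^{2}$ ($m{\left(T \right)} = \left(T^{2} + T^{2}\right) + 2 = 2 T^{2} + 2 = 2 + 2 T^{2}$)
$h = -4$ ($h = - (2 + 2 \left(-1\right)^{2}) = - (2 + 2 \cdot 1) = - (2 + 2) = \left(-1\right) 4 = -4$)
$h c B = \left(-4\right) 3 \left(-16\right) = \left(-12\right) \left(-16\right) = 192$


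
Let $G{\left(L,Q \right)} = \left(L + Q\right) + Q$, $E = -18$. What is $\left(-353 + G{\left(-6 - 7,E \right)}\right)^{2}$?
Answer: $161604$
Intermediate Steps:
$G{\left(L,Q \right)} = L + 2 Q$
$\left(-353 + G{\left(-6 - 7,E \right)}\right)^{2} = \left(-353 + \left(\left(-6 - 7\right) + 2 \left(-18\right)\right)\right)^{2} = \left(-353 - 49\right)^{2} = \left(-402\right)^{2} = 161604$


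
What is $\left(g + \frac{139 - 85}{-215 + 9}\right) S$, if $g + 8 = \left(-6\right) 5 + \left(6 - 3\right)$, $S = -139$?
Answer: $\frac{504848}{103} \approx 4901.4$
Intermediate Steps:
$g = -35$ ($g = -8 + \left(\left(-6\right) 5 + \left(6 - 3\right)\right) = -8 + \left(-30 + \left(6 - 3\right)\right) = -8 + \left(-30 + 3\right) = -8 - 27 = -35$)
$\left(g + \frac{139 - 85}{-215 + 9}\right) S = \left(-35 + \frac{139 - 85}{-215 + 9}\right) \left(-139\right) = \left(-35 + \frac{54}{-206}\right) \left(-139\right) = \left(-35 + 54 \left(- \frac{1}{206}\right)\right) \left(-139\right) = \left(-35 - \frac{27}{103}\right) \left(-139\right) = \left(- \frac{3632}{103}\right) \left(-139\right) = \frac{504848}{103}$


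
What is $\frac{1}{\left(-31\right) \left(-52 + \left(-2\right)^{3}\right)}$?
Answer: $\frac{1}{1860} \approx 0.00053763$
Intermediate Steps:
$\frac{1}{\left(-31\right) \left(-52 + \left(-2\right)^{3}\right)} = \frac{1}{\left(-31\right) \left(-52 - 8\right)} = \frac{1}{\left(-31\right) \left(-60\right)} = \frac{1}{1860}$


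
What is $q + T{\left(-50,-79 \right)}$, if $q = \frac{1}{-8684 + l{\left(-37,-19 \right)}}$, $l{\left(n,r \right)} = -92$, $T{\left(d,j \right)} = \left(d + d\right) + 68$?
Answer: $- \frac{280833}{8776} \approx -32.0$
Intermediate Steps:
$T{\left(d,j \right)} = 68 + 2 d$ ($T{\left(d,j \right)} = 2 d + 68 = 68 + 2 d$)
$q = - \frac{1}{8776}$ ($q = \frac{1}{-8684 - 92} = \frac{1}{-8776} = - \frac{1}{8776} \approx -0.00011395$)
$q + T{\left(-50,-79 \right)} = - \frac{1}{8776} + \left(68 + 2 \left(-50\right)\right) = - \frac{1}{8776} + \left(68 - 100\right) = - \frac{1}{8776} - 32 = - \frac{280833}{8776}$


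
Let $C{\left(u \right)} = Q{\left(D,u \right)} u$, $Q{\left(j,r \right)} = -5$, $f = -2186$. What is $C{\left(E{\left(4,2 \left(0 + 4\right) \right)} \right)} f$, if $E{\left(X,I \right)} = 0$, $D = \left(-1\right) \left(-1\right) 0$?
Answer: $0$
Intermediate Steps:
$D = 0$ ($D = 1 \cdot 0 = 0$)
$C{\left(u \right)} = - 5 u$
$C{\left(E{\left(4,2 \left(0 + 4\right) \right)} \right)} f = \left(-5\right) 0 \left(-2186\right) = 0 \left(-2186\right) = 0$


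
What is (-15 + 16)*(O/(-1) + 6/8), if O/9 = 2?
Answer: -69/4 ≈ -17.250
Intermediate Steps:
O = 18 (O = 9*2 = 18)
(-15 + 16)*(O/(-1) + 6/8) = (-15 + 16)*(18/(-1) + 6/8) = 1*(18*(-1) + 6*(⅛)) = 1*(-18 + ¾) = 1*(-69/4) = -69/4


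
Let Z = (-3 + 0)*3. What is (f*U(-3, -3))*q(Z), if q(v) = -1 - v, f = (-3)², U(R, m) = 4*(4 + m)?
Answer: 288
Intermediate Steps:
U(R, m) = 16 + 4*m
Z = -9 (Z = -3*3 = -9)
f = 9
(f*U(-3, -3))*q(Z) = (9*(16 + 4*(-3)))*(-1 - 1*(-9)) = (9*(16 - 12))*(-1 + 9) = (9*4)*8 = 36*8 = 288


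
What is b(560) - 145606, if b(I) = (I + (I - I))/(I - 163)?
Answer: -57805022/397 ≈ -1.4560e+5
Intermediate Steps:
b(I) = I/(-163 + I) (b(I) = (I + 0)/(-163 + I) = I/(-163 + I))
b(560) - 145606 = 560/(-163 + 560) - 145606 = 560/397 - 145606 = -57805022/397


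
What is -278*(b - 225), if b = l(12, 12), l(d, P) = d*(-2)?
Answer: 69222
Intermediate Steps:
l(d, P) = -2*d
b = -24 (b = -2*12 = -24)
-278*(b - 225) = -278*(-24 - 225) = -278*(-249) = 69222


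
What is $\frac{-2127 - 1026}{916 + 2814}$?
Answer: $- \frac{3153}{3730} \approx -0.84531$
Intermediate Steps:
$\frac{-2127 - 1026}{916 + 2814} = - \frac{3153}{3730}$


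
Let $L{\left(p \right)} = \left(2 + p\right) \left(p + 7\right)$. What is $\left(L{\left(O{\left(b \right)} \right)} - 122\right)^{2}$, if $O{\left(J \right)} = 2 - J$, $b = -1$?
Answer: $5184$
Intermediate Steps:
$L{\left(p \right)} = \left(2 + p\right) \left(7 + p\right)$
$\left(L{\left(O{\left(b \right)} \right)} - 122\right)^{2} = \left(\left(14 + \left(2 - -1\right)^{2} + 9 \left(2 - -1\right)\right) - 122\right)^{2} = \left(\left(14 + \left(2 + 1\right)^{2} + 9 \left(2 + 1\right)\right) - 122\right)^{2} = \left(\left(14 + 3^{2} + 9 \cdot 3\right) - 122\right)^{2} = \left(\left(14 + 9 + 27\right) - 122\right)^{2} = \left(50 - 122\right)^{2} = \left(-72\right)^{2} = 5184$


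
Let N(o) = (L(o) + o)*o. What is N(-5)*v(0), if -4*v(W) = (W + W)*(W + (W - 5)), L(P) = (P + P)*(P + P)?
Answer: 0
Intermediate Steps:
L(P) = 4*P**2 (L(P) = (2*P)*(2*P) = 4*P**2)
N(o) = o*(o + 4*o**2) (N(o) = (4*o**2 + o)*o = (o + 4*o**2)*o = o*(o + 4*o**2))
v(W) = -W*(-5 + 2*W)/2 (v(W) = -(W + W)*(W + (W - 5))/4 = -2*W*(W + (-5 + W))/4 = -2*W*(-5 + 2*W)/4 = -W*(-5 + 2*W)/2)
N(-5)*v(0) = ((-5)**2*(1 + 4*(-5)))*((1/2)*0*(5 - 2*0)) = (25*(1 - 20))*((1/2)*0*(5 + 0)) = (25*(-19))*((1/2)*0*5) = -475*0 = 0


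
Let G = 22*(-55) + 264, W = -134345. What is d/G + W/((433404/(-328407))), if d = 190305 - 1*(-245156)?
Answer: 161041227137/1589148 ≈ 1.0134e+5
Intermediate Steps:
G = -946 (G = -1210 + 264 = -946)
d = 435461 (d = 190305 + 245156 = 435461)
d/G + W/((433404/(-328407))) = 435461/(-946) - 134345/(433404/(-328407)) = 435461*(-1/946) - 134345/(433404*(-1/328407)) = -10127/22 - 134345/(-144468/109469) = -10127/22 - 134345*(-109469/144468) = -10127/22 + 14706612805/144468 = 161041227137/1589148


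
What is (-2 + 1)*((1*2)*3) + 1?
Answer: -5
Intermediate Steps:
(-2 + 1)*((1*2)*3) + 1 = -2*3 + 1 = -1*6 + 1 = -6 + 1 = -5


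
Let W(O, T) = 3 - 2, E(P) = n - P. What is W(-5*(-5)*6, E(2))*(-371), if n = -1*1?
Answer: -371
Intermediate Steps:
n = -1
E(P) = -1 - P
W(O, T) = 1
W(-5*(-5)*6, E(2))*(-371) = 1*(-371) = -371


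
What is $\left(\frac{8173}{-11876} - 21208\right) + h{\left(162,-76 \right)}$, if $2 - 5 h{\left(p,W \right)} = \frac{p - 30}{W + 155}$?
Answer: $- \frac{99490071719}{4691020} \approx -21209.0$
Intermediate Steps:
$h{\left(p,W \right)} = \frac{2}{5} - \frac{-30 + p}{5 \left(155 + W\right)}$ ($h{\left(p,W \right)} = \frac{2}{5} - \frac{\left(p - 30\right) \frac{1}{W + 155}}{5} = \frac{2}{5} - \frac{\left(-30 + p\right) \frac{1}{155 + W}}{5} = \frac{2}{5} - \frac{\frac{1}{155 + W} \left(-30 + p\right)}{5} = \frac{2}{5} - \frac{-30 + p}{5 \left(155 + W\right)}$)
$\left(\frac{8173}{-11876} - 21208\right) + h{\left(162,-76 \right)} = \left(\frac{8173}{-11876} - 21208\right) + \frac{340 - 162 + 2 \left(-76\right)}{5 \left(155 - 76\right)} = \left(8173 \left(- \frac{1}{11876}\right) - 21208\right) + \frac{340 - 162 - 152}{5 \cdot 79} = \left(- \frac{8173}{11876} - 21208\right) + \frac{1}{5} \cdot \frac{1}{79} \cdot 26 = - \frac{251874381}{11876} + \frac{26}{395} = - \frac{99490071719}{4691020}$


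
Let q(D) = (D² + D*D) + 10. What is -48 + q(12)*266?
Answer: 79220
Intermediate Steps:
q(D) = 10 + 2*D² (q(D) = (D² + D²) + 10 = 2*D² + 10 = 10 + 2*D²)
-48 + q(12)*266 = -48 + (10 + 2*12²)*266 = -48 + (10 + 2*144)*266 = -48 + (10 + 288)*266 = -48 + 298*266 = -48 + 79268 = 79220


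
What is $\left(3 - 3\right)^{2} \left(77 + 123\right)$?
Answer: $0$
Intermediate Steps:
$\left(3 - 3\right)^{2} \left(77 + 123\right) = 0^{2} \cdot 200 = 0 \cdot 200 = 0$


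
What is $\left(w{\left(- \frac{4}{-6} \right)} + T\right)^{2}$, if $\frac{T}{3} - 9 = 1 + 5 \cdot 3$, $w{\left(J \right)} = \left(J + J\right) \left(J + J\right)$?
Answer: $\frac{477481}{81} \approx 5894.8$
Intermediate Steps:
$w{\left(J \right)} = 4 J^{2}$ ($w{\left(J \right)} = 2 J 2 J = 4 J^{2}$)
$T = 75$ ($T = 27 + 3 \left(1 + 5 \cdot 3\right) = 27 + 3 \left(1 + 15\right) = 27 + 3 \cdot 16 = 27 + 48 = 75$)
$\left(w{\left(- \frac{4}{-6} \right)} + T\right)^{2} = \left(4 \left(- \frac{4}{-6}\right)^{2} + 75\right)^{2} = \left(4 \left(\left(-4\right) \left(- \frac{1}{6}\right)\right)^{2} + 75\right)^{2} = \left(4 \left(\frac{2}{3}\right)^{2} + 75\right)^{2} = \left(4 \cdot \frac{4}{9} + 75\right)^{2} = \left(\frac{16}{9} + 75\right)^{2} = \left(\frac{691}{9}\right)^{2} = \frac{477481}{81}$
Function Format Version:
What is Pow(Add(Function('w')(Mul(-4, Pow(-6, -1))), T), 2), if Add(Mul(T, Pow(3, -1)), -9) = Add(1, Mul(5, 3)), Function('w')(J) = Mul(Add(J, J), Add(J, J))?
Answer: Rational(477481, 81) ≈ 5894.8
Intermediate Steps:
Function('w')(J) = Mul(4, Pow(J, 2)) (Function('w')(J) = Mul(Mul(2, J), Mul(2, J)) = Mul(4, Pow(J, 2)))
T = 75 (T = Add(27, Mul(3, Add(1, Mul(5, 3)))) = Add(27, Mul(3, Add(1, 15))) = Add(27, Mul(3, 16)) = Add(27, 48) = 75)
Pow(Add(Function('w')(Mul(-4, Pow(-6, -1))), T), 2) = Pow(Add(Mul(4, Pow(Mul(-4, Pow(-6, -1)), 2)), 75), 2) = Pow(Add(Mul(4, Pow(Mul(-4, Rational(-1, 6)), 2)), 75), 2) = Pow(Add(Mul(4, Pow(Rational(2, 3), 2)), 75), 2) = Pow(Add(Mul(4, Rational(4, 9)), 75), 2) = Pow(Add(Rational(16, 9), 75), 2) = Pow(Rational(691, 9), 2) = Rational(477481, 81)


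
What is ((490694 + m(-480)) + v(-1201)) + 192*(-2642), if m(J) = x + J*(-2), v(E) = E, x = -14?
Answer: -16825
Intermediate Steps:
m(J) = -14 - 2*J (m(J) = -14 + J*(-2) = -14 - 2*J)
((490694 + m(-480)) + v(-1201)) + 192*(-2642) = ((490694 + (-14 - 2*(-480))) - 1201) + 192*(-2642) = ((490694 + (-14 + 960)) - 1201) - 507264 = ((490694 + 946) - 1201) - 507264 = (491640 - 1201) - 507264 = 490439 - 507264 = -16825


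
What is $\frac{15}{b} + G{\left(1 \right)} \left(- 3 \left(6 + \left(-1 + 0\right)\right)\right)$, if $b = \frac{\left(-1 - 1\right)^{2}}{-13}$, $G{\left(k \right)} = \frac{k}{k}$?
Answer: $- \frac{255}{4} \approx -63.75$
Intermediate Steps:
$G{\left(k \right)} = 1$
$b = - \frac{4}{13}$ ($b = \left(-2\right)^{2} \left(- \frac{1}{13}\right) = 4 \left(- \frac{1}{13}\right) = - \frac{4}{13} \approx -0.30769$)
$\frac{15}{b} + G{\left(1 \right)} \left(- 3 \left(6 + \left(-1 + 0\right)\right)\right) = \frac{15}{- \frac{4}{13}} + 1 \left(- 3 \left(6 + \left(-1 + 0\right)\right)\right) = 15 \left(- \frac{13}{4}\right) + 1 \left(- 3 \left(6 - 1\right)\right) = - \frac{195}{4} + 1 \left(\left(-3\right) 5\right) = - \frac{195}{4} + 1 \left(-15\right) = - \frac{195}{4} - 15 = - \frac{255}{4}$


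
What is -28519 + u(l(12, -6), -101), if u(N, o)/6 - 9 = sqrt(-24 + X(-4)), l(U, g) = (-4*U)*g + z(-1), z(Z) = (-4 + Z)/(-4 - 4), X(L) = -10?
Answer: -28465 + 6*I*sqrt(34) ≈ -28465.0 + 34.986*I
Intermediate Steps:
z(Z) = 1/2 - Z/8 (z(Z) = (-4 + Z)/(-8) = (-4 + Z)*(-1/8) = 1/2 - Z/8)
l(U, g) = 5/8 - 4*U*g (l(U, g) = (-4*U)*g + (1/2 - 1/8*(-1)) = -4*U*g + (1/2 + 1/8) = -4*U*g + 5/8 = 5/8 - 4*U*g)
u(N, o) = 54 + 6*I*sqrt(34) (u(N, o) = 54 + 6*sqrt(-24 - 10) = 54 + 6*sqrt(-34) = 54 + 6*(I*sqrt(34)) = 54 + 6*I*sqrt(34))
-28519 + u(l(12, -6), -101) = -28519 + (54 + 6*I*sqrt(34)) = -28465 + 6*I*sqrt(34)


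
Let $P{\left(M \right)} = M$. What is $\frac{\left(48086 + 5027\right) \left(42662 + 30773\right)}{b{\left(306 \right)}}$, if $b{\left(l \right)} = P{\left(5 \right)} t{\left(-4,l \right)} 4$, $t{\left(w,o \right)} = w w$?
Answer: $\frac{780070631}{64} \approx 1.2189 \cdot 10^{7}$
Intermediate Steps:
$t{\left(w,o \right)} = w^{2}$
$b{\left(l \right)} = 320$ ($b{\left(l \right)} = 5 \left(-4\right)^{2} \cdot 4 = 5 \cdot 16 \cdot 4 = 80 \cdot 4 = 320$)
$\frac{\left(48086 + 5027\right) \left(42662 + 30773\right)}{b{\left(306 \right)}} = \frac{\left(48086 + 5027\right) \left(42662 + 30773\right)}{320} = 53113 \cdot 73435 \cdot \frac{1}{320} = 3900353155 \cdot \frac{1}{320} = \frac{780070631}{64}$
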